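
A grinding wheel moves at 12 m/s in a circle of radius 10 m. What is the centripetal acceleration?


Given: v = 12 m/s, r = 10 m
Using a_c = v^2 / r
a_c = 12^2 / 10
a_c = 144 / 10
a_c = 72/5 m/s^2

72/5 m/s^2


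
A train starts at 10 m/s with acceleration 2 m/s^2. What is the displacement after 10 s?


Given: v0 = 10 m/s, a = 2 m/s^2, t = 10 s
Using s = v0*t + (1/2)*a*t^2
s = 10*10 + (1/2)*2*10^2
s = 100 + (1/2)*200
s = 100 + 100
s = 200

200 m


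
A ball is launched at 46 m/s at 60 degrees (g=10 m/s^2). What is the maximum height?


Given: v0 = 46 m/s, theta = 60 deg, g = 10 m/s^2
sin^2(60) = 3/4
Using H = v0^2 * sin^2(theta) / (2*g)
H = 46^2 * 3/4 / (2*10)
H = 2116 * 3/4 / 20
H = 1587 / 20
H = 1587/20 m

1587/20 m


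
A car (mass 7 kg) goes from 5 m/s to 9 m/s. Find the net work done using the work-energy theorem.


Given: m = 7 kg, v0 = 5 m/s, v = 9 m/s
Using W = (1/2)*m*(v^2 - v0^2)
v^2 = 9^2 = 81
v0^2 = 5^2 = 25
v^2 - v0^2 = 81 - 25 = 56
W = (1/2)*7*56 = 196 J

196 J


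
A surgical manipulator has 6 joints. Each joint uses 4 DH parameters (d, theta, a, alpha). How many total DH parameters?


Given: 6 joints, 4 DH parameters per joint (d, theta, a, alpha)
Total DH parameters = number_of_joints * 4
Total = 6 * 4
Total = 24

24


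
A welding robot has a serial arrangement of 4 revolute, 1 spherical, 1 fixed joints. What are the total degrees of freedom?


Given: serial robot with 4 revolute, 1 spherical, 1 fixed joints
DOF contribution per joint type: revolute=1, prismatic=1, spherical=3, fixed=0
DOF = 4*1 + 1*3 + 1*0
DOF = 7

7


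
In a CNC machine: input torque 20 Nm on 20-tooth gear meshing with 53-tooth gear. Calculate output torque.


Given: N1 = 20, N2 = 53, T1 = 20 Nm
Using T2/T1 = N2/N1
T2 = T1 * N2 / N1
T2 = 20 * 53 / 20
T2 = 1060 / 20
T2 = 53 Nm

53 Nm


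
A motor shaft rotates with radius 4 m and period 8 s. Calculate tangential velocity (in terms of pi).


Given: radius r = 4 m, period T = 8 s
Using v = 2*pi*r / T
v = 2*pi*4 / 8
v = 8*pi / 8
v = 1*pi m/s

1*pi m/s


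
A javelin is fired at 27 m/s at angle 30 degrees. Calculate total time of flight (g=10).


Given: v0 = 27 m/s, theta = 30 deg, g = 10 m/s^2
sin(30) = 1/2
Using T = 2*v0*sin(theta) / g
T = 2*27*1/2 / 10
T = 27 / 10
T = 27/10 s

27/10 s


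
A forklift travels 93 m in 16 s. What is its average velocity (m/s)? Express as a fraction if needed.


Given: distance d = 93 m, time t = 16 s
Using v = d / t
v = 93 / 16
v = 93/16 m/s

93/16 m/s


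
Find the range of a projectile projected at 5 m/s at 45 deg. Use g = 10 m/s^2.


Given: v0 = 5 m/s, theta = 45 deg, g = 10 m/s^2
sin(2*45) = sin(90) = 1
Using R = v0^2 * sin(2*theta) / g
R = 5^2 * 1 / 10
R = 25 / 10
R = 5/2 m

5/2 m


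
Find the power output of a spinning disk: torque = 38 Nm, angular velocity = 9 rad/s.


Given: tau = 38 Nm, omega = 9 rad/s
Using P = tau * omega
P = 38 * 9
P = 342 W

342 W


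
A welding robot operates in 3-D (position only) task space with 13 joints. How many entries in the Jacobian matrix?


Given: task space dimension = 3, joints = 13
Jacobian is a 3 x 13 matrix
Total entries = rows * columns
Total = 3 * 13
Total = 39

39


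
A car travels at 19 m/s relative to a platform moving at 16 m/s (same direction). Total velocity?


Given: object velocity = 19 m/s, platform velocity = 16 m/s (same direction)
Using classical velocity addition: v_total = v_object + v_platform
v_total = 19 + 16
v_total = 35 m/s

35 m/s


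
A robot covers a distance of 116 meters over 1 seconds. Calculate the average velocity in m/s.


Given: distance d = 116 m, time t = 1 s
Using v = d / t
v = 116 / 1
v = 116 m/s

116 m/s


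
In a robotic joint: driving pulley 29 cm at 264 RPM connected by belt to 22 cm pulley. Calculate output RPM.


Given: D1 = 29 cm, w1 = 264 RPM, D2 = 22 cm
Using D1*w1 = D2*w2
w2 = D1*w1 / D2
w2 = 29*264 / 22
w2 = 7656 / 22
w2 = 348 RPM

348 RPM


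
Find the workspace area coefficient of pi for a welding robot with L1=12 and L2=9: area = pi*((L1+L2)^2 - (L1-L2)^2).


Given: L1 = 12, L2 = 9
(L1+L2)^2 = (21)^2 = 441
(L1-L2)^2 = (3)^2 = 9
Difference = 441 - 9 = 432
This equals 4*L1*L2 = 4*12*9 = 432
Workspace area = 432*pi

432


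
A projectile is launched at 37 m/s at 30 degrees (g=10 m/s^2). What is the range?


Given: v0 = 37 m/s, theta = 30 deg, g = 10 m/s^2
sin(2*30) = sin(60) = sqrt(3)/2
Using R = v0^2 * sin(2*theta) / g
R = 37^2 * (sqrt(3)/2) / 10
R = 1369 * sqrt(3) / 20
R = 1369/20*sqrt(3) m

1369/20*sqrt(3) m


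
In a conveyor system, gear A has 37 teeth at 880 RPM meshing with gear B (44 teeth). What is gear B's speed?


Given: N1 = 37 teeth, w1 = 880 RPM, N2 = 44 teeth
Using N1*w1 = N2*w2
w2 = N1*w1 / N2
w2 = 37*880 / 44
w2 = 32560 / 44
w2 = 740 RPM

740 RPM


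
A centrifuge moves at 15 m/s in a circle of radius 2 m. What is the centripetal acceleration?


Given: v = 15 m/s, r = 2 m
Using a_c = v^2 / r
a_c = 15^2 / 2
a_c = 225 / 2
a_c = 225/2 m/s^2

225/2 m/s^2


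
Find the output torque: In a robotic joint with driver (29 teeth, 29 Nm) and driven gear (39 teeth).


Given: N1 = 29, N2 = 39, T1 = 29 Nm
Using T2/T1 = N2/N1
T2 = T1 * N2 / N1
T2 = 29 * 39 / 29
T2 = 1131 / 29
T2 = 39 Nm

39 Nm


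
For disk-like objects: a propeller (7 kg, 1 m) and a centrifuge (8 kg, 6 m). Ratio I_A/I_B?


Given: M1=7 kg, R1=1 m, M2=8 kg, R2=6 m
For a disk: I = (1/2)*M*R^2, so I_A/I_B = (M1*R1^2)/(M2*R2^2)
M1*R1^2 = 7*1 = 7
M2*R2^2 = 8*36 = 288
I_A/I_B = 7/288 = 7/288

7/288


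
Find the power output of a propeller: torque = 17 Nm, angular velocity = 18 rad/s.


Given: tau = 17 Nm, omega = 18 rad/s
Using P = tau * omega
P = 17 * 18
P = 306 W

306 W


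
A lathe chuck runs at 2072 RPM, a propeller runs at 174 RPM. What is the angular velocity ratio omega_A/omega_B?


Given: RPM_A = 2072, RPM_B = 174
omega = 2*pi*RPM/60, so omega_A/omega_B = RPM_A / RPM_B
omega_A/omega_B = 2072 / 174
omega_A/omega_B = 1036/87

1036/87


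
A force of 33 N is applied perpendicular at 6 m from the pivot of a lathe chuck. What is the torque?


Given: F = 33 N, r = 6 m, angle = 90 deg (perpendicular)
Using tau = F * r * sin(90)
sin(90) = 1
tau = 33 * 6 * 1
tau = 198 Nm

198 Nm


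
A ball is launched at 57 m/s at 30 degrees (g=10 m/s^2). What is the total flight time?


Given: v0 = 57 m/s, theta = 30 deg, g = 10 m/s^2
sin(30) = 1/2
Using T = 2*v0*sin(theta) / g
T = 2*57*1/2 / 10
T = 57 / 10
T = 57/10 s

57/10 s


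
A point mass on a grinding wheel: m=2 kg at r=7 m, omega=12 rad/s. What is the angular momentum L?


Given: m = 2 kg, r = 7 m, omega = 12 rad/s
For a point mass: I = m*r^2
I = 2*7^2 = 2*49 = 98
L = I*omega = 98*12
L = 1176 kg*m^2/s

1176 kg*m^2/s


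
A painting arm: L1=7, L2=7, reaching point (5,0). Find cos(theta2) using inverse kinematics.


Given: L1 = 7, L2 = 7, target (x, y) = (5, 0)
Using cos(theta2) = (x^2 + y^2 - L1^2 - L2^2) / (2*L1*L2)
x^2 + y^2 = 5^2 + 0 = 25
L1^2 + L2^2 = 49 + 49 = 98
Numerator = 25 - 98 = -73
Denominator = 2*7*7 = 98
cos(theta2) = -73/98 = -73/98

-73/98


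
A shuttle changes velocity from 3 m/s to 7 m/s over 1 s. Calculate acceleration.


Given: initial velocity v0 = 3 m/s, final velocity v = 7 m/s, time t = 1 s
Using a = (v - v0) / t
a = (7 - 3) / 1
a = 4 / 1
a = 4 m/s^2

4 m/s^2


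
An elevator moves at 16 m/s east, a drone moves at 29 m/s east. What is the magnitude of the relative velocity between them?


Given: v_A = 16 m/s east, v_B = 29 m/s east
Both move in the same direction; relative speed = |v_A - v_B|
|16 - 29| = |-13|
= 13 m/s

13 m/s


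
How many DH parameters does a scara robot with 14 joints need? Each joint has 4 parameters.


Given: 14 joints, 4 DH parameters per joint (d, theta, a, alpha)
Total DH parameters = number_of_joints * 4
Total = 14 * 4
Total = 56

56


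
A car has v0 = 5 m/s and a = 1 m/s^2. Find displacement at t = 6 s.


Given: v0 = 5 m/s, a = 1 m/s^2, t = 6 s
Using s = v0*t + (1/2)*a*t^2
s = 5*6 + (1/2)*1*6^2
s = 30 + (1/2)*36
s = 30 + 18
s = 48

48 m


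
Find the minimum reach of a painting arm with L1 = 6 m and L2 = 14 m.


Given: L1 = 6 m, L2 = 14 m
For a 2-link planar arm, min reach = |L1 - L2| (second link folded back)
Min reach = |6 - 14|
Min reach = 8 m

8 m


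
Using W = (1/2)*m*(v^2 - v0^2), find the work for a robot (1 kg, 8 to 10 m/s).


Given: m = 1 kg, v0 = 8 m/s, v = 10 m/s
Using W = (1/2)*m*(v^2 - v0^2)
v^2 = 10^2 = 100
v0^2 = 8^2 = 64
v^2 - v0^2 = 100 - 64 = 36
W = (1/2)*1*36 = 18 J

18 J


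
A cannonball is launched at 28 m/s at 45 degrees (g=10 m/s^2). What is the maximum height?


Given: v0 = 28 m/s, theta = 45 deg, g = 10 m/s^2
sin^2(45) = 1/2
Using H = v0^2 * sin^2(theta) / (2*g)
H = 28^2 * 1/2 / (2*10)
H = 784 * 1/2 / 20
H = 392 / 20
H = 98/5 m

98/5 m


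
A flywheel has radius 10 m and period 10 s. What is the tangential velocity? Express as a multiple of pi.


Given: radius r = 10 m, period T = 10 s
Using v = 2*pi*r / T
v = 2*pi*10 / 10
v = 20*pi / 10
v = 2*pi m/s

2*pi m/s


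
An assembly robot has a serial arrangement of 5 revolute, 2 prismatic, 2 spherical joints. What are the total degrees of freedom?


Given: serial robot with 5 revolute, 2 prismatic, 2 spherical joints
DOF contribution per joint type: revolute=1, prismatic=1, spherical=3, fixed=0
DOF = 5*1 + 2*1 + 2*3
DOF = 13

13


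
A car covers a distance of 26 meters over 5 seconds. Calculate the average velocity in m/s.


Given: distance d = 26 m, time t = 5 s
Using v = d / t
v = 26 / 5
v = 26/5 m/s

26/5 m/s


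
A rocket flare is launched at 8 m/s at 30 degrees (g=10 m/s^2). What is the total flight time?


Given: v0 = 8 m/s, theta = 30 deg, g = 10 m/s^2
sin(30) = 1/2
Using T = 2*v0*sin(theta) / g
T = 2*8*1/2 / 10
T = 8 / 10
T = 4/5 s

4/5 s


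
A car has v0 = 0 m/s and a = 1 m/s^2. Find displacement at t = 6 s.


Given: v0 = 0 m/s, a = 1 m/s^2, t = 6 s
Using s = v0*t + (1/2)*a*t^2
s = 0*6 + (1/2)*1*6^2
s = 0 + (1/2)*36
s = 0 + 18
s = 18

18 m


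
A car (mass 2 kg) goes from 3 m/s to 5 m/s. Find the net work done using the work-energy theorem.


Given: m = 2 kg, v0 = 3 m/s, v = 5 m/s
Using W = (1/2)*m*(v^2 - v0^2)
v^2 = 5^2 = 25
v0^2 = 3^2 = 9
v^2 - v0^2 = 25 - 9 = 16
W = (1/2)*2*16 = 16 J

16 J


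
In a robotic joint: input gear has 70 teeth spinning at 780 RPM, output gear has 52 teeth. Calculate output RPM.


Given: N1 = 70 teeth, w1 = 780 RPM, N2 = 52 teeth
Using N1*w1 = N2*w2
w2 = N1*w1 / N2
w2 = 70*780 / 52
w2 = 54600 / 52
w2 = 1050 RPM

1050 RPM


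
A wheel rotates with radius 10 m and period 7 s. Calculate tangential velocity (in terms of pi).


Given: radius r = 10 m, period T = 7 s
Using v = 2*pi*r / T
v = 2*pi*10 / 7
v = 20*pi / 7
v = 20/7*pi m/s

20/7*pi m/s


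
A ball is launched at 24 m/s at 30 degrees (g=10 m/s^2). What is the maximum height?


Given: v0 = 24 m/s, theta = 30 deg, g = 10 m/s^2
sin^2(30) = 1/4
Using H = v0^2 * sin^2(theta) / (2*g)
H = 24^2 * 1/4 / (2*10)
H = 576 * 1/4 / 20
H = 144 / 20
H = 36/5 m

36/5 m


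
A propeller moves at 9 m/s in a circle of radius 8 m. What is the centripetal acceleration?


Given: v = 9 m/s, r = 8 m
Using a_c = v^2 / r
a_c = 9^2 / 8
a_c = 81 / 8
a_c = 81/8 m/s^2

81/8 m/s^2


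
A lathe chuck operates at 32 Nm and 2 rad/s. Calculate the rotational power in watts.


Given: tau = 32 Nm, omega = 2 rad/s
Using P = tau * omega
P = 32 * 2
P = 64 W

64 W


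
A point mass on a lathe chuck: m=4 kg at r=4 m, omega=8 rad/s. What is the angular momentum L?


Given: m = 4 kg, r = 4 m, omega = 8 rad/s
For a point mass: I = m*r^2
I = 4*4^2 = 4*16 = 64
L = I*omega = 64*8
L = 512 kg*m^2/s

512 kg*m^2/s


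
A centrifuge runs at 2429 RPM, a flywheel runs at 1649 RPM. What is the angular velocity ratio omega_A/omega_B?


Given: RPM_A = 2429, RPM_B = 1649
omega = 2*pi*RPM/60, so omega_A/omega_B = RPM_A / RPM_B
omega_A/omega_B = 2429 / 1649
omega_A/omega_B = 2429/1649

2429/1649


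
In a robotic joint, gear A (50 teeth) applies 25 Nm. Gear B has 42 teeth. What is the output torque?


Given: N1 = 50, N2 = 42, T1 = 25 Nm
Using T2/T1 = N2/N1
T2 = T1 * N2 / N1
T2 = 25 * 42 / 50
T2 = 1050 / 50
T2 = 21 Nm

21 Nm


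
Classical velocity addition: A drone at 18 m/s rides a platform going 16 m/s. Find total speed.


Given: object velocity = 18 m/s, platform velocity = 16 m/s (same direction)
Using classical velocity addition: v_total = v_object + v_platform
v_total = 18 + 16
v_total = 34 m/s

34 m/s


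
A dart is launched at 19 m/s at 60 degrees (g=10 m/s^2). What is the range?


Given: v0 = 19 m/s, theta = 60 deg, g = 10 m/s^2
sin(2*60) = sin(120) = sqrt(3)/2
Using R = v0^2 * sin(2*theta) / g
R = 19^2 * (sqrt(3)/2) / 10
R = 361 * sqrt(3) / 20
R = 361/20*sqrt(3) m

361/20*sqrt(3) m


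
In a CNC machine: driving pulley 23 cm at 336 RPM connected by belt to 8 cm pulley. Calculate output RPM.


Given: D1 = 23 cm, w1 = 336 RPM, D2 = 8 cm
Using D1*w1 = D2*w2
w2 = D1*w1 / D2
w2 = 23*336 / 8
w2 = 7728 / 8
w2 = 966 RPM

966 RPM


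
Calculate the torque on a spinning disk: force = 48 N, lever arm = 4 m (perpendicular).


Given: F = 48 N, r = 4 m, angle = 90 deg (perpendicular)
Using tau = F * r * sin(90)
sin(90) = 1
tau = 48 * 4 * 1
tau = 192 Nm

192 Nm


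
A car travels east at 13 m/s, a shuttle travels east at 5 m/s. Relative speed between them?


Given: v_A = 13 m/s east, v_B = 5 m/s east
Both move in the same direction; relative speed = |v_A - v_B|
|13 - 5| = |8|
= 8 m/s

8 m/s


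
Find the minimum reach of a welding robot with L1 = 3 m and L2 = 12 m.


Given: L1 = 3 m, L2 = 12 m
For a 2-link planar arm, min reach = |L1 - L2| (second link folded back)
Min reach = |3 - 12|
Min reach = 9 m

9 m


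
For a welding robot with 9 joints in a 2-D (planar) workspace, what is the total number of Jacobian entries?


Given: task space dimension = 2, joints = 9
Jacobian is a 2 x 9 matrix
Total entries = rows * columns
Total = 2 * 9
Total = 18

18


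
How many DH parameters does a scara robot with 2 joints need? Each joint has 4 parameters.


Given: 2 joints, 4 DH parameters per joint (d, theta, a, alpha)
Total DH parameters = number_of_joints * 4
Total = 2 * 4
Total = 8

8


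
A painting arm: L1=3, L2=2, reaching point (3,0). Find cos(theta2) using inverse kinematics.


Given: L1 = 3, L2 = 2, target (x, y) = (3, 0)
Using cos(theta2) = (x^2 + y^2 - L1^2 - L2^2) / (2*L1*L2)
x^2 + y^2 = 3^2 + 0 = 9
L1^2 + L2^2 = 9 + 4 = 13
Numerator = 9 - 13 = -4
Denominator = 2*3*2 = 12
cos(theta2) = -4/12 = -1/3

-1/3


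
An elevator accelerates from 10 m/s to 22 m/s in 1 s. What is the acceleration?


Given: initial velocity v0 = 10 m/s, final velocity v = 22 m/s, time t = 1 s
Using a = (v - v0) / t
a = (22 - 10) / 1
a = 12 / 1
a = 12 m/s^2

12 m/s^2


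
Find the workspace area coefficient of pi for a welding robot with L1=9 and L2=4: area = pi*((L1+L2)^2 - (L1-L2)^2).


Given: L1 = 9, L2 = 4
(L1+L2)^2 = (13)^2 = 169
(L1-L2)^2 = (5)^2 = 25
Difference = 169 - 25 = 144
This equals 4*L1*L2 = 4*9*4 = 144
Workspace area = 144*pi

144


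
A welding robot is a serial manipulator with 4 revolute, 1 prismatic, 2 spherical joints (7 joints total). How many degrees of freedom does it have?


Given: serial robot with 4 revolute, 1 prismatic, 2 spherical joints
DOF contribution per joint type: revolute=1, prismatic=1, spherical=3, fixed=0
DOF = 4*1 + 1*1 + 2*3
DOF = 11

11


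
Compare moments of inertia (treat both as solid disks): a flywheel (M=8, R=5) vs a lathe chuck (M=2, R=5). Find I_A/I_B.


Given: M1=8 kg, R1=5 m, M2=2 kg, R2=5 m
For a disk: I = (1/2)*M*R^2, so I_A/I_B = (M1*R1^2)/(M2*R2^2)
M1*R1^2 = 8*25 = 200
M2*R2^2 = 2*25 = 50
I_A/I_B = 200/50 = 4

4


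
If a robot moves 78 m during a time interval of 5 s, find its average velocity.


Given: distance d = 78 m, time t = 5 s
Using v = d / t
v = 78 / 5
v = 78/5 m/s

78/5 m/s


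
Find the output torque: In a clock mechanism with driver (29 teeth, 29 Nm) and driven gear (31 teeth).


Given: N1 = 29, N2 = 31, T1 = 29 Nm
Using T2/T1 = N2/N1
T2 = T1 * N2 / N1
T2 = 29 * 31 / 29
T2 = 899 / 29
T2 = 31 Nm

31 Nm


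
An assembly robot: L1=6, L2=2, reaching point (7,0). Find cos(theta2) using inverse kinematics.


Given: L1 = 6, L2 = 2, target (x, y) = (7, 0)
Using cos(theta2) = (x^2 + y^2 - L1^2 - L2^2) / (2*L1*L2)
x^2 + y^2 = 7^2 + 0 = 49
L1^2 + L2^2 = 36 + 4 = 40
Numerator = 49 - 40 = 9
Denominator = 2*6*2 = 24
cos(theta2) = 9/24 = 3/8

3/8


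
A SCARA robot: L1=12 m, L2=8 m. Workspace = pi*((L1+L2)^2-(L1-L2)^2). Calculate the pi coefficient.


Given: L1 = 12, L2 = 8
(L1+L2)^2 = (20)^2 = 400
(L1-L2)^2 = (4)^2 = 16
Difference = 400 - 16 = 384
This equals 4*L1*L2 = 4*12*8 = 384
Workspace area = 384*pi

384


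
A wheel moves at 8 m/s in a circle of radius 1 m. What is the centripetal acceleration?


Given: v = 8 m/s, r = 1 m
Using a_c = v^2 / r
a_c = 8^2 / 1
a_c = 64 / 1
a_c = 64 m/s^2

64 m/s^2


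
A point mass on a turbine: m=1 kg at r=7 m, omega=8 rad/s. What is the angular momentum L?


Given: m = 1 kg, r = 7 m, omega = 8 rad/s
For a point mass: I = m*r^2
I = 1*7^2 = 1*49 = 49
L = I*omega = 49*8
L = 392 kg*m^2/s

392 kg*m^2/s


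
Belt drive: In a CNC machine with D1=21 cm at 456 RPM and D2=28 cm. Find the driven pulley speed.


Given: D1 = 21 cm, w1 = 456 RPM, D2 = 28 cm
Using D1*w1 = D2*w2
w2 = D1*w1 / D2
w2 = 21*456 / 28
w2 = 9576 / 28
w2 = 342 RPM

342 RPM


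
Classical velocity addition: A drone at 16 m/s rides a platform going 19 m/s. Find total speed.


Given: object velocity = 16 m/s, platform velocity = 19 m/s (same direction)
Using classical velocity addition: v_total = v_object + v_platform
v_total = 16 + 19
v_total = 35 m/s

35 m/s


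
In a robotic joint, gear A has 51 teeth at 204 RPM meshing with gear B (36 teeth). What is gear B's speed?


Given: N1 = 51 teeth, w1 = 204 RPM, N2 = 36 teeth
Using N1*w1 = N2*w2
w2 = N1*w1 / N2
w2 = 51*204 / 36
w2 = 10404 / 36
w2 = 289 RPM

289 RPM


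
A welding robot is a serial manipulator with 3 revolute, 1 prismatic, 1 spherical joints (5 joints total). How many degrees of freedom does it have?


Given: serial robot with 3 revolute, 1 prismatic, 1 spherical joints
DOF contribution per joint type: revolute=1, prismatic=1, spherical=3, fixed=0
DOF = 3*1 + 1*1 + 1*3
DOF = 7

7


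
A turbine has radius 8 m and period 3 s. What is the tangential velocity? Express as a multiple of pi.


Given: radius r = 8 m, period T = 3 s
Using v = 2*pi*r / T
v = 2*pi*8 / 3
v = 16*pi / 3
v = 16/3*pi m/s

16/3*pi m/s


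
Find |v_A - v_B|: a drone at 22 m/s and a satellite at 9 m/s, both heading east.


Given: v_A = 22 m/s east, v_B = 9 m/s east
Both move in the same direction; relative speed = |v_A - v_B|
|22 - 9| = |13|
= 13 m/s

13 m/s


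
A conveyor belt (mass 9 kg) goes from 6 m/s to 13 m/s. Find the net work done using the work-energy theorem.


Given: m = 9 kg, v0 = 6 m/s, v = 13 m/s
Using W = (1/2)*m*(v^2 - v0^2)
v^2 = 13^2 = 169
v0^2 = 6^2 = 36
v^2 - v0^2 = 169 - 36 = 133
W = (1/2)*9*133 = 1197/2 J

1197/2 J


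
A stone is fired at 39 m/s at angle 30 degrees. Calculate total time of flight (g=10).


Given: v0 = 39 m/s, theta = 30 deg, g = 10 m/s^2
sin(30) = 1/2
Using T = 2*v0*sin(theta) / g
T = 2*39*1/2 / 10
T = 39 / 10
T = 39/10 s

39/10 s


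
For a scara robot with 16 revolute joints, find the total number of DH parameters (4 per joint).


Given: 16 joints, 4 DH parameters per joint (d, theta, a, alpha)
Total DH parameters = number_of_joints * 4
Total = 16 * 4
Total = 64

64


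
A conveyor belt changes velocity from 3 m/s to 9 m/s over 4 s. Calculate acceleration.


Given: initial velocity v0 = 3 m/s, final velocity v = 9 m/s, time t = 4 s
Using a = (v - v0) / t
a = (9 - 3) / 4
a = 6 / 4
a = 3/2 m/s^2

3/2 m/s^2


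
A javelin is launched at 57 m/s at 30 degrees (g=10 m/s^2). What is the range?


Given: v0 = 57 m/s, theta = 30 deg, g = 10 m/s^2
sin(2*30) = sin(60) = sqrt(3)/2
Using R = v0^2 * sin(2*theta) / g
R = 57^2 * (sqrt(3)/2) / 10
R = 3249 * sqrt(3) / 20
R = 3249/20*sqrt(3) m

3249/20*sqrt(3) m


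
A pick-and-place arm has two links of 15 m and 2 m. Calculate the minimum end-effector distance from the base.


Given: L1 = 15 m, L2 = 2 m
For a 2-link planar arm, min reach = |L1 - L2| (second link folded back)
Min reach = |15 - 2|
Min reach = 13 m

13 m


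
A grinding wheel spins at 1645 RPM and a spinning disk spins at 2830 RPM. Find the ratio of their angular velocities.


Given: RPM_A = 1645, RPM_B = 2830
omega = 2*pi*RPM/60, so omega_A/omega_B = RPM_A / RPM_B
omega_A/omega_B = 1645 / 2830
omega_A/omega_B = 329/566

329/566


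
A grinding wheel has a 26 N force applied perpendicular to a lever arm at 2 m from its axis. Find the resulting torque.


Given: F = 26 N, r = 2 m, angle = 90 deg (perpendicular)
Using tau = F * r * sin(90)
sin(90) = 1
tau = 26 * 2 * 1
tau = 52 Nm

52 Nm


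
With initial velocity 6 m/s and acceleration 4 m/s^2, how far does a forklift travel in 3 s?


Given: v0 = 6 m/s, a = 4 m/s^2, t = 3 s
Using s = v0*t + (1/2)*a*t^2
s = 6*3 + (1/2)*4*3^2
s = 18 + (1/2)*36
s = 18 + 18
s = 36

36 m


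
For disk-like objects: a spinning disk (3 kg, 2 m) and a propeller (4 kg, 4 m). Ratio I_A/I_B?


Given: M1=3 kg, R1=2 m, M2=4 kg, R2=4 m
For a disk: I = (1/2)*M*R^2, so I_A/I_B = (M1*R1^2)/(M2*R2^2)
M1*R1^2 = 3*4 = 12
M2*R2^2 = 4*16 = 64
I_A/I_B = 12/64 = 3/16

3/16


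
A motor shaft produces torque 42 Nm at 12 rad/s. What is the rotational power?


Given: tau = 42 Nm, omega = 12 rad/s
Using P = tau * omega
P = 42 * 12
P = 504 W

504 W


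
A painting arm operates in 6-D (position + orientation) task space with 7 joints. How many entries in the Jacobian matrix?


Given: task space dimension = 6, joints = 7
Jacobian is a 6 x 7 matrix
Total entries = rows * columns
Total = 6 * 7
Total = 42

42


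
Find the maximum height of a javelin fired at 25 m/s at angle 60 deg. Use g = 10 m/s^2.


Given: v0 = 25 m/s, theta = 60 deg, g = 10 m/s^2
sin^2(60) = 3/4
Using H = v0^2 * sin^2(theta) / (2*g)
H = 25^2 * 3/4 / (2*10)
H = 625 * 3/4 / 20
H = 1875/4 / 20
H = 375/16 m

375/16 m


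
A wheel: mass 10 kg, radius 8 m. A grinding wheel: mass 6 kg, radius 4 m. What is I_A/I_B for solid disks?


Given: M1=10 kg, R1=8 m, M2=6 kg, R2=4 m
For a disk: I = (1/2)*M*R^2, so I_A/I_B = (M1*R1^2)/(M2*R2^2)
M1*R1^2 = 10*64 = 640
M2*R2^2 = 6*16 = 96
I_A/I_B = 640/96 = 20/3

20/3


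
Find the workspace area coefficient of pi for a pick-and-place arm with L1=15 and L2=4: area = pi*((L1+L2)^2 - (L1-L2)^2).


Given: L1 = 15, L2 = 4
(L1+L2)^2 = (19)^2 = 361
(L1-L2)^2 = (11)^2 = 121
Difference = 361 - 121 = 240
This equals 4*L1*L2 = 4*15*4 = 240
Workspace area = 240*pi

240


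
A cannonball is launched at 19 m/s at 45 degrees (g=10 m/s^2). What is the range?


Given: v0 = 19 m/s, theta = 45 deg, g = 10 m/s^2
sin(2*45) = sin(90) = 1
Using R = v0^2 * sin(2*theta) / g
R = 19^2 * 1 / 10
R = 361 / 10
R = 361/10 m

361/10 m


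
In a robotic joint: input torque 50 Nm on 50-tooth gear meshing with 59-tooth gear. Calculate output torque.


Given: N1 = 50, N2 = 59, T1 = 50 Nm
Using T2/T1 = N2/N1
T2 = T1 * N2 / N1
T2 = 50 * 59 / 50
T2 = 2950 / 50
T2 = 59 Nm

59 Nm


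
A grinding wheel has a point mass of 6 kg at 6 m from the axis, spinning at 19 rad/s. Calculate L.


Given: m = 6 kg, r = 6 m, omega = 19 rad/s
For a point mass: I = m*r^2
I = 6*6^2 = 6*36 = 216
L = I*omega = 216*19
L = 4104 kg*m^2/s

4104 kg*m^2/s


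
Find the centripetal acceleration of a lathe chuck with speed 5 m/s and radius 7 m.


Given: v = 5 m/s, r = 7 m
Using a_c = v^2 / r
a_c = 5^2 / 7
a_c = 25 / 7
a_c = 25/7 m/s^2

25/7 m/s^2


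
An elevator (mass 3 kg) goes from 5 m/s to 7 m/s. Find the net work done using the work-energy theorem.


Given: m = 3 kg, v0 = 5 m/s, v = 7 m/s
Using W = (1/2)*m*(v^2 - v0^2)
v^2 = 7^2 = 49
v0^2 = 5^2 = 25
v^2 - v0^2 = 49 - 25 = 24
W = (1/2)*3*24 = 36 J

36 J


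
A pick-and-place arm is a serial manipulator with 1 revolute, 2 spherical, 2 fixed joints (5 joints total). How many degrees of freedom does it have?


Given: serial robot with 1 revolute, 2 spherical, 2 fixed joints
DOF contribution per joint type: revolute=1, prismatic=1, spherical=3, fixed=0
DOF = 1*1 + 2*3 + 2*0
DOF = 7

7


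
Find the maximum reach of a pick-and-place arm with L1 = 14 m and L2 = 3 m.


Given: L1 = 14 m, L2 = 3 m
For a 2-link planar arm, max reach = L1 + L2 (fully extended)
Max reach = 14 + 3
Max reach = 17 m

17 m


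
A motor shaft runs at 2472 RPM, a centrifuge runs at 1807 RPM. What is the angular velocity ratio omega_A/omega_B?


Given: RPM_A = 2472, RPM_B = 1807
omega = 2*pi*RPM/60, so omega_A/omega_B = RPM_A / RPM_B
omega_A/omega_B = 2472 / 1807
omega_A/omega_B = 2472/1807

2472/1807


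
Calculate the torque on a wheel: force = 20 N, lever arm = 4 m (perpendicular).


Given: F = 20 N, r = 4 m, angle = 90 deg (perpendicular)
Using tau = F * r * sin(90)
sin(90) = 1
tau = 20 * 4 * 1
tau = 80 Nm

80 Nm


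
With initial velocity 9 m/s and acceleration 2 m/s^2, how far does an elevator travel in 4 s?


Given: v0 = 9 m/s, a = 2 m/s^2, t = 4 s
Using s = v0*t + (1/2)*a*t^2
s = 9*4 + (1/2)*2*4^2
s = 36 + (1/2)*32
s = 36 + 16
s = 52

52 m


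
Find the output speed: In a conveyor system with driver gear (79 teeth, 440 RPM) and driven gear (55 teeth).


Given: N1 = 79 teeth, w1 = 440 RPM, N2 = 55 teeth
Using N1*w1 = N2*w2
w2 = N1*w1 / N2
w2 = 79*440 / 55
w2 = 34760 / 55
w2 = 632 RPM

632 RPM


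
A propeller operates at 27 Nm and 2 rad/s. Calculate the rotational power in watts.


Given: tau = 27 Nm, omega = 2 rad/s
Using P = tau * omega
P = 27 * 2
P = 54 W

54 W


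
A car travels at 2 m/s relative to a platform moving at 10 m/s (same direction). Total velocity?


Given: object velocity = 2 m/s, platform velocity = 10 m/s (same direction)
Using classical velocity addition: v_total = v_object + v_platform
v_total = 2 + 10
v_total = 12 m/s

12 m/s


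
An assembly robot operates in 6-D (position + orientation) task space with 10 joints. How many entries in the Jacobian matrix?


Given: task space dimension = 6, joints = 10
Jacobian is a 6 x 10 matrix
Total entries = rows * columns
Total = 6 * 10
Total = 60

60


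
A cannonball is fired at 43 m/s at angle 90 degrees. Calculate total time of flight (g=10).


Given: v0 = 43 m/s, theta = 90 deg, g = 10 m/s^2
sin(90) = 1
Using T = 2*v0*sin(theta) / g
T = 2*43*1 / 10
T = 86 / 10
T = 43/5 s

43/5 s


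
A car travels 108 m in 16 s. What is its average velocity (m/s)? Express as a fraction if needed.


Given: distance d = 108 m, time t = 16 s
Using v = d / t
v = 108 / 16
v = 27/4 m/s

27/4 m/s


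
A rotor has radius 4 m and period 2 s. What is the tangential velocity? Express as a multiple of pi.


Given: radius r = 4 m, period T = 2 s
Using v = 2*pi*r / T
v = 2*pi*4 / 2
v = 8*pi / 2
v = 4*pi m/s

4*pi m/s


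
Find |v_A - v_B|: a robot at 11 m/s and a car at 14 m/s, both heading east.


Given: v_A = 11 m/s east, v_B = 14 m/s east
Both move in the same direction; relative speed = |v_A - v_B|
|11 - 14| = |-3|
= 3 m/s

3 m/s


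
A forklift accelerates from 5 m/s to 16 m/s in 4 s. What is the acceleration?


Given: initial velocity v0 = 5 m/s, final velocity v = 16 m/s, time t = 4 s
Using a = (v - v0) / t
a = (16 - 5) / 4
a = 11 / 4
a = 11/4 m/s^2

11/4 m/s^2


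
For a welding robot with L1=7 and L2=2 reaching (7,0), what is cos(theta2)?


Given: L1 = 7, L2 = 2, target (x, y) = (7, 0)
Using cos(theta2) = (x^2 + y^2 - L1^2 - L2^2) / (2*L1*L2)
x^2 + y^2 = 7^2 + 0 = 49
L1^2 + L2^2 = 49 + 4 = 53
Numerator = 49 - 53 = -4
Denominator = 2*7*2 = 28
cos(theta2) = -4/28 = -1/7

-1/7


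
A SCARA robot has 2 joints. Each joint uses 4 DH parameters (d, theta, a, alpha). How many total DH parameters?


Given: 2 joints, 4 DH parameters per joint (d, theta, a, alpha)
Total DH parameters = number_of_joints * 4
Total = 2 * 4
Total = 8

8


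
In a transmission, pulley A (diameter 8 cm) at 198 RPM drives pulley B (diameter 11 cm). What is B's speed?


Given: D1 = 8 cm, w1 = 198 RPM, D2 = 11 cm
Using D1*w1 = D2*w2
w2 = D1*w1 / D2
w2 = 8*198 / 11
w2 = 1584 / 11
w2 = 144 RPM

144 RPM


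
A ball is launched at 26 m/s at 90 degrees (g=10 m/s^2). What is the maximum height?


Given: v0 = 26 m/s, theta = 90 deg, g = 10 m/s^2
sin^2(90) = 1
Using H = v0^2 * sin^2(theta) / (2*g)
H = 26^2 * 1 / (2*10)
H = 676 * 1 / 20
H = 676 / 20
H = 169/5 m

169/5 m


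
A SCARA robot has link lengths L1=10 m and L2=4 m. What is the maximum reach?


Given: L1 = 10 m, L2 = 4 m
For a 2-link planar arm, max reach = L1 + L2 (fully extended)
Max reach = 10 + 4
Max reach = 14 m

14 m


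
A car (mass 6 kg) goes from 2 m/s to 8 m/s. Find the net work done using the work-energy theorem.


Given: m = 6 kg, v0 = 2 m/s, v = 8 m/s
Using W = (1/2)*m*(v^2 - v0^2)
v^2 = 8^2 = 64
v0^2 = 2^2 = 4
v^2 - v0^2 = 64 - 4 = 60
W = (1/2)*6*60 = 180 J

180 J


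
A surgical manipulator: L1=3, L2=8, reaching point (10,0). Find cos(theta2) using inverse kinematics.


Given: L1 = 3, L2 = 8, target (x, y) = (10, 0)
Using cos(theta2) = (x^2 + y^2 - L1^2 - L2^2) / (2*L1*L2)
x^2 + y^2 = 10^2 + 0 = 100
L1^2 + L2^2 = 9 + 64 = 73
Numerator = 100 - 73 = 27
Denominator = 2*3*8 = 48
cos(theta2) = 27/48 = 9/16

9/16


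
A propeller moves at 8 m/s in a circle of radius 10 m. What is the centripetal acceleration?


Given: v = 8 m/s, r = 10 m
Using a_c = v^2 / r
a_c = 8^2 / 10
a_c = 64 / 10
a_c = 32/5 m/s^2

32/5 m/s^2


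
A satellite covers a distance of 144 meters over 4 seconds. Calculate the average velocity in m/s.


Given: distance d = 144 m, time t = 4 s
Using v = d / t
v = 144 / 4
v = 36 m/s

36 m/s


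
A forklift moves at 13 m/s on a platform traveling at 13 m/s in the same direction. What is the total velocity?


Given: object velocity = 13 m/s, platform velocity = 13 m/s (same direction)
Using classical velocity addition: v_total = v_object + v_platform
v_total = 13 + 13
v_total = 26 m/s

26 m/s


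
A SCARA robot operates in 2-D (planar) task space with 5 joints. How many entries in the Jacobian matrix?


Given: task space dimension = 2, joints = 5
Jacobian is a 2 x 5 matrix
Total entries = rows * columns
Total = 2 * 5
Total = 10

10


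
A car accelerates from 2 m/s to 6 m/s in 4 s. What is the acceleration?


Given: initial velocity v0 = 2 m/s, final velocity v = 6 m/s, time t = 4 s
Using a = (v - v0) / t
a = (6 - 2) / 4
a = 4 / 4
a = 1 m/s^2

1 m/s^2


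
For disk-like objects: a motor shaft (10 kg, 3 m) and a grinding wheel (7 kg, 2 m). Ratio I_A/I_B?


Given: M1=10 kg, R1=3 m, M2=7 kg, R2=2 m
For a disk: I = (1/2)*M*R^2, so I_A/I_B = (M1*R1^2)/(M2*R2^2)
M1*R1^2 = 10*9 = 90
M2*R2^2 = 7*4 = 28
I_A/I_B = 90/28 = 45/14

45/14


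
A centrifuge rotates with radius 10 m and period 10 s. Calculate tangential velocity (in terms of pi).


Given: radius r = 10 m, period T = 10 s
Using v = 2*pi*r / T
v = 2*pi*10 / 10
v = 20*pi / 10
v = 2*pi m/s

2*pi m/s


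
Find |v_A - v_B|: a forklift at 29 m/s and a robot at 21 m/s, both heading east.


Given: v_A = 29 m/s east, v_B = 21 m/s east
Both move in the same direction; relative speed = |v_A - v_B|
|29 - 21| = |8|
= 8 m/s

8 m/s


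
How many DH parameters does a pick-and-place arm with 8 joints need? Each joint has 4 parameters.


Given: 8 joints, 4 DH parameters per joint (d, theta, a, alpha)
Total DH parameters = number_of_joints * 4
Total = 8 * 4
Total = 32

32


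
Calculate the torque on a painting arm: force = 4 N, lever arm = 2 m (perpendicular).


Given: F = 4 N, r = 2 m, angle = 90 deg (perpendicular)
Using tau = F * r * sin(90)
sin(90) = 1
tau = 4 * 2 * 1
tau = 8 Nm

8 Nm


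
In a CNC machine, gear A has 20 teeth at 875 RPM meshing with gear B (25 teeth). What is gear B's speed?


Given: N1 = 20 teeth, w1 = 875 RPM, N2 = 25 teeth
Using N1*w1 = N2*w2
w2 = N1*w1 / N2
w2 = 20*875 / 25
w2 = 17500 / 25
w2 = 700 RPM

700 RPM


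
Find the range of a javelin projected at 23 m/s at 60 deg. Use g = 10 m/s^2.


Given: v0 = 23 m/s, theta = 60 deg, g = 10 m/s^2
sin(2*60) = sin(120) = sqrt(3)/2
Using R = v0^2 * sin(2*theta) / g
R = 23^2 * (sqrt(3)/2) / 10
R = 529 * sqrt(3) / 20
R = 529/20*sqrt(3) m

529/20*sqrt(3) m


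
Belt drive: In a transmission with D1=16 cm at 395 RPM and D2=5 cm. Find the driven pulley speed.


Given: D1 = 16 cm, w1 = 395 RPM, D2 = 5 cm
Using D1*w1 = D2*w2
w2 = D1*w1 / D2
w2 = 16*395 / 5
w2 = 6320 / 5
w2 = 1264 RPM

1264 RPM


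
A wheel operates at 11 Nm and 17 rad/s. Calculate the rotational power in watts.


Given: tau = 11 Nm, omega = 17 rad/s
Using P = tau * omega
P = 11 * 17
P = 187 W

187 W


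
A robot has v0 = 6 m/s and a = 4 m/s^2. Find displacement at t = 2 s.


Given: v0 = 6 m/s, a = 4 m/s^2, t = 2 s
Using s = v0*t + (1/2)*a*t^2
s = 6*2 + (1/2)*4*2^2
s = 12 + (1/2)*16
s = 12 + 8
s = 20

20 m


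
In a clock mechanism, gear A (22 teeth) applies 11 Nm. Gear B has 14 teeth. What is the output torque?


Given: N1 = 22, N2 = 14, T1 = 11 Nm
Using T2/T1 = N2/N1
T2 = T1 * N2 / N1
T2 = 11 * 14 / 22
T2 = 154 / 22
T2 = 7 Nm

7 Nm


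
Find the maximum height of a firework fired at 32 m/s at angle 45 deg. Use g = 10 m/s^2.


Given: v0 = 32 m/s, theta = 45 deg, g = 10 m/s^2
sin^2(45) = 1/2
Using H = v0^2 * sin^2(theta) / (2*g)
H = 32^2 * 1/2 / (2*10)
H = 1024 * 1/2 / 20
H = 512 / 20
H = 128/5 m

128/5 m


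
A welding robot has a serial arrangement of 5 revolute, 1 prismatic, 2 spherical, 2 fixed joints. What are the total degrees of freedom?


Given: serial robot with 5 revolute, 1 prismatic, 2 spherical, 2 fixed joints
DOF contribution per joint type: revolute=1, prismatic=1, spherical=3, fixed=0
DOF = 5*1 + 1*1 + 2*3 + 2*0
DOF = 12

12


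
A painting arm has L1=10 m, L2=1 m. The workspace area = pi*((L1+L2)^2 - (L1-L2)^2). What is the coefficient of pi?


Given: L1 = 10, L2 = 1
(L1+L2)^2 = (11)^2 = 121
(L1-L2)^2 = (9)^2 = 81
Difference = 121 - 81 = 40
This equals 4*L1*L2 = 4*10*1 = 40
Workspace area = 40*pi

40


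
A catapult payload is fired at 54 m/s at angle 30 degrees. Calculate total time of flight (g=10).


Given: v0 = 54 m/s, theta = 30 deg, g = 10 m/s^2
sin(30) = 1/2
Using T = 2*v0*sin(theta) / g
T = 2*54*1/2 / 10
T = 54 / 10
T = 27/5 s

27/5 s


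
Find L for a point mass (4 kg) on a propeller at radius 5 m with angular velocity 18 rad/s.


Given: m = 4 kg, r = 5 m, omega = 18 rad/s
For a point mass: I = m*r^2
I = 4*5^2 = 4*25 = 100
L = I*omega = 100*18
L = 1800 kg*m^2/s

1800 kg*m^2/s


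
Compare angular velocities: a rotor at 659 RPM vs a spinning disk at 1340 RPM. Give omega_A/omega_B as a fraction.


Given: RPM_A = 659, RPM_B = 1340
omega = 2*pi*RPM/60, so omega_A/omega_B = RPM_A / RPM_B
omega_A/omega_B = 659 / 1340
omega_A/omega_B = 659/1340

659/1340


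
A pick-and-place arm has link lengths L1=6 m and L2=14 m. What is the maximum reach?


Given: L1 = 6 m, L2 = 14 m
For a 2-link planar arm, max reach = L1 + L2 (fully extended)
Max reach = 6 + 14
Max reach = 20 m

20 m


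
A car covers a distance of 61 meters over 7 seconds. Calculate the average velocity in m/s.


Given: distance d = 61 m, time t = 7 s
Using v = d / t
v = 61 / 7
v = 61/7 m/s

61/7 m/s


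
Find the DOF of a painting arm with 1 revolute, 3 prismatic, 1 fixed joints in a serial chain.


Given: serial robot with 1 revolute, 3 prismatic, 1 fixed joints
DOF contribution per joint type: revolute=1, prismatic=1, spherical=3, fixed=0
DOF = 1*1 + 3*1 + 1*0
DOF = 4

4


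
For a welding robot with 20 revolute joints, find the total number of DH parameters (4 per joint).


Given: 20 joints, 4 DH parameters per joint (d, theta, a, alpha)
Total DH parameters = number_of_joints * 4
Total = 20 * 4
Total = 80

80


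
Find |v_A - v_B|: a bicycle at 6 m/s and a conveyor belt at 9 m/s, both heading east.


Given: v_A = 6 m/s east, v_B = 9 m/s east
Both move in the same direction; relative speed = |v_A - v_B|
|6 - 9| = |-3|
= 3 m/s

3 m/s


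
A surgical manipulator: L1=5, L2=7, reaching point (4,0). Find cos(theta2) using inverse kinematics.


Given: L1 = 5, L2 = 7, target (x, y) = (4, 0)
Using cos(theta2) = (x^2 + y^2 - L1^2 - L2^2) / (2*L1*L2)
x^2 + y^2 = 4^2 + 0 = 16
L1^2 + L2^2 = 25 + 49 = 74
Numerator = 16 - 74 = -58
Denominator = 2*5*7 = 70
cos(theta2) = -58/70 = -29/35

-29/35


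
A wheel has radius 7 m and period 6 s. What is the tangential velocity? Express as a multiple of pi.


Given: radius r = 7 m, period T = 6 s
Using v = 2*pi*r / T
v = 2*pi*7 / 6
v = 14*pi / 6
v = 7/3*pi m/s

7/3*pi m/s


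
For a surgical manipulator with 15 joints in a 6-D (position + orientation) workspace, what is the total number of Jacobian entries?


Given: task space dimension = 6, joints = 15
Jacobian is a 6 x 15 matrix
Total entries = rows * columns
Total = 6 * 15
Total = 90

90


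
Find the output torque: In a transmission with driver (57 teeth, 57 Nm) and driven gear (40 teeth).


Given: N1 = 57, N2 = 40, T1 = 57 Nm
Using T2/T1 = N2/N1
T2 = T1 * N2 / N1
T2 = 57 * 40 / 57
T2 = 2280 / 57
T2 = 40 Nm

40 Nm


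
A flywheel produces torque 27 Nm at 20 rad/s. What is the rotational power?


Given: tau = 27 Nm, omega = 20 rad/s
Using P = tau * omega
P = 27 * 20
P = 540 W

540 W


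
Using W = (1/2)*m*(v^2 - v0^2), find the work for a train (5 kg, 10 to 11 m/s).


Given: m = 5 kg, v0 = 10 m/s, v = 11 m/s
Using W = (1/2)*m*(v^2 - v0^2)
v^2 = 11^2 = 121
v0^2 = 10^2 = 100
v^2 - v0^2 = 121 - 100 = 21
W = (1/2)*5*21 = 105/2 J

105/2 J


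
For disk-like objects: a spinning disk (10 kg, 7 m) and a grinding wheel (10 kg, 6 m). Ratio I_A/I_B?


Given: M1=10 kg, R1=7 m, M2=10 kg, R2=6 m
For a disk: I = (1/2)*M*R^2, so I_A/I_B = (M1*R1^2)/(M2*R2^2)
M1*R1^2 = 10*49 = 490
M2*R2^2 = 10*36 = 360
I_A/I_B = 490/360 = 49/36

49/36


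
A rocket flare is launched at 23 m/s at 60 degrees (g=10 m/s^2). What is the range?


Given: v0 = 23 m/s, theta = 60 deg, g = 10 m/s^2
sin(2*60) = sin(120) = sqrt(3)/2
Using R = v0^2 * sin(2*theta) / g
R = 23^2 * (sqrt(3)/2) / 10
R = 529 * sqrt(3) / 20
R = 529/20*sqrt(3) m

529/20*sqrt(3) m


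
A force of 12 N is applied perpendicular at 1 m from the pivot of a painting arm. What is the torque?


Given: F = 12 N, r = 1 m, angle = 90 deg (perpendicular)
Using tau = F * r * sin(90)
sin(90) = 1
tau = 12 * 1 * 1
tau = 12 Nm

12 Nm


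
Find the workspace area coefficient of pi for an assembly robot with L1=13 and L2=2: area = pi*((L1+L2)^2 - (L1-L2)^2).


Given: L1 = 13, L2 = 2
(L1+L2)^2 = (15)^2 = 225
(L1-L2)^2 = (11)^2 = 121
Difference = 225 - 121 = 104
This equals 4*L1*L2 = 4*13*2 = 104
Workspace area = 104*pi

104


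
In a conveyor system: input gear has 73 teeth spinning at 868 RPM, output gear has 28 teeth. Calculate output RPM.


Given: N1 = 73 teeth, w1 = 868 RPM, N2 = 28 teeth
Using N1*w1 = N2*w2
w2 = N1*w1 / N2
w2 = 73*868 / 28
w2 = 63364 / 28
w2 = 2263 RPM

2263 RPM


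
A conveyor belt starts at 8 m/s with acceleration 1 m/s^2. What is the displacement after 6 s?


Given: v0 = 8 m/s, a = 1 m/s^2, t = 6 s
Using s = v0*t + (1/2)*a*t^2
s = 8*6 + (1/2)*1*6^2
s = 48 + (1/2)*36
s = 48 + 18
s = 66

66 m


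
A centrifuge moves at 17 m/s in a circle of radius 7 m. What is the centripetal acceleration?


Given: v = 17 m/s, r = 7 m
Using a_c = v^2 / r
a_c = 17^2 / 7
a_c = 289 / 7
a_c = 289/7 m/s^2

289/7 m/s^2


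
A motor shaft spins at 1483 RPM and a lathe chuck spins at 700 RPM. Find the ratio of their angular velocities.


Given: RPM_A = 1483, RPM_B = 700
omega = 2*pi*RPM/60, so omega_A/omega_B = RPM_A / RPM_B
omega_A/omega_B = 1483 / 700
omega_A/omega_B = 1483/700

1483/700
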